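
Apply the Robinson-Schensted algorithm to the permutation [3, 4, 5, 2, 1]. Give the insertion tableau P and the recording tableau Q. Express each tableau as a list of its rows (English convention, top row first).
Insert each entry of the permutation into P by Schensted row insertion, recording in Q the position of each new cell.

Insert 3: appended to row 1. P = [[3]], Q = [[1]].
Insert 4: appended to row 1. P = [[3, 4]], Q = [[1, 2]].
Insert 5: appended to row 1. P = [[3, 4, 5]], Q = [[1, 2, 3]].
Insert 2: 2 bumps 3 from row 1; 3 starts row 2. P = [[2, 4, 5], [3]], Q = [[1, 2, 3], [4]].
Insert 1: 1 bumps 2 from row 1; 2 bumps 3 from row 2; 3 starts row 3. P = [[1, 4, 5], [2], [3]], Q = [[1, 2, 3], [4], [5]].

So P = [[1, 4, 5], [2], [3]], Q = [[1, 2, 3], [4], [5]].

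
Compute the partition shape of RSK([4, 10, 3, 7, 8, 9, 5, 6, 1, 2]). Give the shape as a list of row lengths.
[4, 3, 2, 1]

RSK row insertion gives P = [[1, 2, 6, 9], [3, 5, 8], [4, 7], [10]], which has shape [4, 3, 2, 1].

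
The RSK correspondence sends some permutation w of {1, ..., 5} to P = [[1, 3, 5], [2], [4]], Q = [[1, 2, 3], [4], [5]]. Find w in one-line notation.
2 4 5 3 1

Reverse the RSK construction: for i from n down to 1, find the cell of Q containing i, remove the entry at that cell from P, and reverse-bump it up through P; the value ejected from row 1 is w(i).

Step i=5: Q has 5 at row 3, column 1; remove 4 from row 3 of P and reverse-bump: 4 enters row 2 and ejects 2; 2 enters row 1 and ejects 1. So w(5) = 1. P is now [[2, 3, 5], [4]].
Step i=4: Q has 4 at row 2, column 1; remove 4 from row 2 of P and reverse-bump: 4 enters row 1 and ejects 3. So w(4) = 3. P is now [[2, 4, 5]].
Step i=3: Q has 3 at row 1, column 3; remove that cell from P, ejecting 5. So w(3) = 5. P is now [[2, 4]].
Step i=2: Q has 2 at row 1, column 2; remove that cell from P, ejecting 4. So w(2) = 4. P is now [[2]].
Step i=1: Q has 1 at row 1, column 1; remove that cell from P, ejecting 2. So w(1) = 2. P is now [].

So w = 2 4 5 3 1.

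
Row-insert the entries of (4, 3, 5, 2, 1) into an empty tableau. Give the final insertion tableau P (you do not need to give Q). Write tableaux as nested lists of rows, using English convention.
Insert 4: appended to row 1. P = [[4]].
Insert 3: 3 bumps 4 from row 1; 4 starts row 2. P = [[3], [4]].
Insert 5: appended to row 1. P = [[3, 5], [4]].
Insert 2: 2 bumps 3 from row 1; 3 bumps 4 from row 2; 4 starts row 3. P = [[2, 5], [3], [4]].
Insert 1: 1 bumps 2 from row 1; 2 bumps 3 from row 2; 3 bumps 4 from row 3; 4 starts row 4. P = [[1, 5], [2], [3], [4]].

So P = [[1, 5], [2], [3], [4]].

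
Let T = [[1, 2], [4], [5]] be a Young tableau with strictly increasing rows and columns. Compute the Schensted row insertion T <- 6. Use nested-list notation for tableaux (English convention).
6 is larger than every entry of row 1, so it is appended to row 1. The new tableau is [[1, 2, 6], [4], [5]].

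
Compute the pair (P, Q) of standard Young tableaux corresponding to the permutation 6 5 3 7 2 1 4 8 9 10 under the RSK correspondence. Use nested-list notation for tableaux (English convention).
Insert each entry of the permutation into P by Schensted row insertion, recording in Q the position of each new cell.

Insert 6: appended to row 1. P = [[6]].
Insert 5: 5 bumps 6 from row 1; 6 starts row 2. P = [[5], [6]].
Insert 3: 3 bumps 5 from row 1; 5 bumps 6 from row 2; 6 starts row 3. P = [[3], [5], [6]].
Insert 7: appended to row 1. P = [[3, 7], [5], [6]].
Insert 2: 2 bumps 3 from row 1; 3 bumps 5 from row 2; 5 bumps 6 from row 3; 6 starts row 4. P = [[2, 7], [3], [5], [6]].
Insert 1: 1 bumps 2 from row 1; 2 bumps 3 from row 2; 3 bumps 5 from row 3; 5 bumps 6 from row 4; 6 starts row 5. P = [[1, 7], [2], [3], [5], [6]].
Insert 4: 4 bumps 7 from row 1; 7 appends to row 2. P = [[1, 4], [2, 7], [3], [5], [6]].
Insert 8: appended to row 1. P = [[1, 4, 8], [2, 7], [3], [5], [6]].
Insert 9: appended to row 1. P = [[1, 4, 8, 9], [2, 7], [3], [5], [6]].
Insert 10: appended to row 1. P = [[1, 4, 8, 9, 10], [2, 7], [3], [5], [6]].

So P = [[1, 4, 8, 9, 10], [2, 7], [3], [5], [6]], Q = [[1, 4, 8, 9, 10], [2, 7], [3], [5], [6]].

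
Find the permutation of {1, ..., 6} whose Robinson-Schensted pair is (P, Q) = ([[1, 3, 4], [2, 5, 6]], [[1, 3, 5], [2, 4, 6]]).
2 1 5 3 6 4

Reverse the RSK construction: for i from n down to 1, find the cell of Q containing i, remove the entry at that cell from P, and reverse-bump it up through P; the value ejected from row 1 is w(i).

Step i=6: Q has 6 at row 2, column 3; remove 6 from row 2 of P and reverse-bump: 6 enters row 1 and ejects 4. So w(6) = 4. P is now [[1, 3, 6], [2, 5]].
Step i=5: Q has 5 at row 1, column 3; remove that cell from P, ejecting 6. So w(5) = 6. P is now [[1, 3], [2, 5]].
Step i=4: Q has 4 at row 2, column 2; remove 5 from row 2 of P and reverse-bump: 5 enters row 1 and ejects 3. So w(4) = 3. P is now [[1, 5], [2]].
Step i=3: Q has 3 at row 1, column 2; remove that cell from P, ejecting 5. So w(3) = 5. P is now [[1], [2]].
Step i=2: Q has 2 at row 2, column 1; remove 2 from row 2 of P and reverse-bump: 2 enters row 1 and ejects 1. So w(2) = 1. P is now [[2]].
Step i=1: Q has 1 at row 1, column 1; remove that cell from P, ejecting 2. So w(1) = 2. P is now [].

So w = 2 1 5 3 6 4.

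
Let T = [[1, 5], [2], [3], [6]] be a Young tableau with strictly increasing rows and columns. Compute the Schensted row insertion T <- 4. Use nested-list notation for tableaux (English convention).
[[1, 4], [2, 5], [3], [6]]

In row 1, 4 replaces 5 (the leftmost entry greater than 4); 5 is bumped to row 2. 5 is appended to row 2. The new tableau is [[1, 4], [2, 5], [3], [6]].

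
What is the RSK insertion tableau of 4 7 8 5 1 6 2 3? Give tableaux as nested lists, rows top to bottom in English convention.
P = [[1, 2, 3], [4, 5, 6], [7, 8]]

Insert 4: appended to row 1. P = [[4]].
Insert 7: appended to row 1. P = [[4, 7]].
Insert 8: appended to row 1. P = [[4, 7, 8]].
Insert 5: 5 bumps 7 from row 1; 7 starts row 2. P = [[4, 5, 8], [7]].
Insert 1: 1 bumps 4 from row 1; 4 bumps 7 from row 2; 7 starts row 3. P = [[1, 5, 8], [4], [7]].
Insert 6: 6 bumps 8 from row 1; 8 appends to row 2. P = [[1, 5, 6], [4, 8], [7]].
Insert 2: 2 bumps 5 from row 1; 5 bumps 8 from row 2; 8 appends to row 3. P = [[1, 2, 6], [4, 5], [7, 8]].
Insert 3: 3 bumps 6 from row 1; 6 appends to row 2. P = [[1, 2, 3], [4, 5, 6], [7, 8]].

So P = [[1, 2, 3], [4, 5, 6], [7, 8]].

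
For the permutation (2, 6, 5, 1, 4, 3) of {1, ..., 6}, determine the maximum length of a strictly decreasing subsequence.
4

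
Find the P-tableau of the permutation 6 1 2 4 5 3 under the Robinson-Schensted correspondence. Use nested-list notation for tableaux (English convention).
P = [[1, 2, 3, 5], [4], [6]]

Insert 6: appended to row 1. P = [[6]].
Insert 1: 1 bumps 6 from row 1; 6 starts row 2. P = [[1], [6]].
Insert 2: appended to row 1. P = [[1, 2], [6]].
Insert 4: appended to row 1. P = [[1, 2, 4], [6]].
Insert 5: appended to row 1. P = [[1, 2, 4, 5], [6]].
Insert 3: 3 bumps 4 from row 1; 4 bumps 6 from row 2; 6 starts row 3. P = [[1, 2, 3, 5], [4], [6]].

So P = [[1, 2, 3, 5], [4], [6]].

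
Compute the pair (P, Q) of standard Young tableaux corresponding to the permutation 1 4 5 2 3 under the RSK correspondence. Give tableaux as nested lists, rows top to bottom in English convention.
Insert each entry of the permutation into P by Schensted row insertion, recording in Q the position of each new cell.

Insert 1: appended to row 1. P = [[1]].
Insert 4: appended to row 1. P = [[1, 4]].
Insert 5: appended to row 1. P = [[1, 4, 5]].
Insert 2: 2 bumps 4 from row 1; 4 starts row 2. P = [[1, 2, 5], [4]].
Insert 3: 3 bumps 5 from row 1; 5 appends to row 2. P = [[1, 2, 3], [4, 5]].

So P = [[1, 2, 3], [4, 5]], Q = [[1, 2, 3], [4, 5]].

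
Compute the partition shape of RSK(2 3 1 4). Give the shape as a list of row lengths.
[3, 1]

Row-insert each entry into an empty tableau.

After inserting 2: P = [[2]].
After inserting 3: P = [[2, 3]].
After inserting 1: P = [[1, 3], [2]].
After inserting 4: P = [[1, 3, 4], [2]].

The final insertion tableau P = [[1, 3, 4], [2]] has shape [3, 1].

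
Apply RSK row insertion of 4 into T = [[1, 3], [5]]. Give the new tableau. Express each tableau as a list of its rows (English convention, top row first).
4 is larger than every entry of row 1, so it is appended to row 1. The new tableau is [[1, 3, 4], [5]].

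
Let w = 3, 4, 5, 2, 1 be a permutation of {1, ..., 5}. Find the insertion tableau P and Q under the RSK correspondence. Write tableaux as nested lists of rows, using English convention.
P = [[1, 4, 5], [2], [3]], Q = [[1, 2, 3], [4], [5]]

Insert each entry of the permutation into P by Schensted row insertion, recording in Q the position of each new cell.

Insert 3: appended to row 1. P = [[3]].
Insert 4: appended to row 1. P = [[3, 4]].
Insert 5: appended to row 1. P = [[3, 4, 5]].
Insert 2: 2 bumps 3 from row 1; 3 starts row 2. P = [[2, 4, 5], [3]].
Insert 1: 1 bumps 2 from row 1; 2 bumps 3 from row 2; 3 starts row 3. P = [[1, 4, 5], [2], [3]].

So P = [[1, 4, 5], [2], [3]], Q = [[1, 2, 3], [4], [5]].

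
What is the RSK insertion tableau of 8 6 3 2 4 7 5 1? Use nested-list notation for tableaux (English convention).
Insert 8: appended to row 1. P = [[8]].
Insert 6: 6 bumps 8 from row 1; 8 starts row 2. P = [[6], [8]].
Insert 3: 3 bumps 6 from row 1; 6 bumps 8 from row 2; 8 starts row 3. P = [[3], [6], [8]].
Insert 2: 2 bumps 3 from row 1; 3 bumps 6 from row 2; 6 bumps 8 from row 3; 8 starts row 4. P = [[2], [3], [6], [8]].
Insert 4: appended to row 1. P = [[2, 4], [3], [6], [8]].
Insert 7: appended to row 1. P = [[2, 4, 7], [3], [6], [8]].
Insert 5: 5 bumps 7 from row 1; 7 appends to row 2. P = [[2, 4, 5], [3, 7], [6], [8]].
Insert 1: 1 bumps 2 from row 1; 2 bumps 3 from row 2; 3 bumps 6 from row 3; 6 bumps 8 from row 4; 8 starts row 5. P = [[1, 4, 5], [2, 7], [3], [6], [8]].

So P = [[1, 4, 5], [2, 7], [3], [6], [8]].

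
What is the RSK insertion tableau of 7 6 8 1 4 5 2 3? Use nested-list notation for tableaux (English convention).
Insert 7: appended to row 1. P = [[7]].
Insert 6: 6 bumps 7 from row 1; 7 starts row 2. P = [[6], [7]].
Insert 8: appended to row 1. P = [[6, 8], [7]].
Insert 1: 1 bumps 6 from row 1; 6 bumps 7 from row 2; 7 starts row 3. P = [[1, 8], [6], [7]].
Insert 4: 4 bumps 8 from row 1; 8 appends to row 2. P = [[1, 4], [6, 8], [7]].
Insert 5: appended to row 1. P = [[1, 4, 5], [6, 8], [7]].
Insert 2: 2 bumps 4 from row 1; 4 bumps 6 from row 2; 6 bumps 7 from row 3; 7 starts row 4. P = [[1, 2, 5], [4, 8], [6], [7]].
Insert 3: 3 bumps 5 from row 1; 5 bumps 8 from row 2; 8 appends to row 3. P = [[1, 2, 3], [4, 5], [6, 8], [7]].

So P = [[1, 2, 3], [4, 5], [6, 8], [7]].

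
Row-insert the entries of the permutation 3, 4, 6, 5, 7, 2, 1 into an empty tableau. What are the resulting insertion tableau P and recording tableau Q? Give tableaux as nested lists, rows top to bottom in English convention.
Insert each entry of the permutation into P by Schensted row insertion, recording in Q the position of each new cell.

After inserting 3: P = [[3]].
After inserting 4: P = [[3, 4]].
After inserting 6: P = [[3, 4, 6]].
After inserting 5: P = [[3, 4, 5], [6]].
After inserting 7: P = [[3, 4, 5, 7], [6]].
After inserting 2: P = [[2, 4, 5, 7], [3], [6]].
After inserting 1: P = [[1, 4, 5, 7], [2], [3], [6]].

So P = [[1, 4, 5, 7], [2], [3], [6]], Q = [[1, 2, 3, 5], [4], [6], [7]].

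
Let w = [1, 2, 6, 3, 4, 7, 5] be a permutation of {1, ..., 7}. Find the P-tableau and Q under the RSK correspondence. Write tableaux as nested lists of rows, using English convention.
P = [[1, 2, 3, 4, 5], [6, 7]], Q = [[1, 2, 3, 5, 6], [4, 7]]

Insert each entry of the permutation into P by Schensted row insertion, recording in Q the position of each new cell.

Insert 1: appended to row 1. P = [[1]].
Insert 2: appended to row 1. P = [[1, 2]].
Insert 6: appended to row 1. P = [[1, 2, 6]].
Insert 3: 3 bumps 6 from row 1; 6 starts row 2. P = [[1, 2, 3], [6]].
Insert 4: appended to row 1. P = [[1, 2, 3, 4], [6]].
Insert 7: appended to row 1. P = [[1, 2, 3, 4, 7], [6]].
Insert 5: 5 bumps 7 from row 1; 7 appends to row 2. P = [[1, 2, 3, 4, 5], [6, 7]].

So P = [[1, 2, 3, 4, 5], [6, 7]], Q = [[1, 2, 3, 5, 6], [4, 7]].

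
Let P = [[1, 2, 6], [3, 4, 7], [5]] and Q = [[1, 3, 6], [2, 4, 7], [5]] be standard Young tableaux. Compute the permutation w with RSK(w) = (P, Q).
Reverse RSK: for i = n, n-1, ..., 1, locate i in Q, remove the corresponding corner cell from P, and reverse-bump its entry up through P; the value ejected from row 1 is w(i).

So w = 3 1 5 4 2 7 6.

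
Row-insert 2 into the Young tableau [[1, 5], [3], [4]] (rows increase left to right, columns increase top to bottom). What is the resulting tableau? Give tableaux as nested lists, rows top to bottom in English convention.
[[1, 2], [3, 5], [4]]

In row 1, 2 replaces 5 (the leftmost entry greater than 2); 5 is bumped to row 2. 5 is appended to row 2. The new tableau is [[1, 2], [3, 5], [4]].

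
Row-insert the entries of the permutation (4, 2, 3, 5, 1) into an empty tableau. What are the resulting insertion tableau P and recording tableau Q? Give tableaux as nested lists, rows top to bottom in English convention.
P = [[1, 3, 5], [2], [4]], Q = [[1, 3, 4], [2], [5]]

Insert each entry of the permutation into P by Schensted row insertion, recording in Q the position of each new cell.

Insert 4: appended to row 1. P = [[4]].
Insert 2: 2 bumps 4 from row 1; 4 starts row 2. P = [[2], [4]].
Insert 3: appended to row 1. P = [[2, 3], [4]].
Insert 5: appended to row 1. P = [[2, 3, 5], [4]].
Insert 1: 1 bumps 2 from row 1; 2 bumps 4 from row 2; 4 starts row 3. P = [[1, 3, 5], [2], [4]].

So P = [[1, 3, 5], [2], [4]], Q = [[1, 3, 4], [2], [5]].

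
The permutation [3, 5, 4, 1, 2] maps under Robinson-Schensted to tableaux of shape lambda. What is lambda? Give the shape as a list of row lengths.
[2, 2, 1]

RSK row insertion gives P = [[1, 2], [3, 4], [5]], which has shape [2, 2, 1].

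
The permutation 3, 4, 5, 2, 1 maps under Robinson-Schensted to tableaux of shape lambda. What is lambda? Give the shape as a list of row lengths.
Row-insert each entry into an empty tableau.

After inserting 3: P = [[3]].
After inserting 4: P = [[3, 4]].
After inserting 5: P = [[3, 4, 5]].
After inserting 2: P = [[2, 4, 5], [3]].
After inserting 1: P = [[1, 4, 5], [2], [3]].

The final insertion tableau P = [[1, 4, 5], [2], [3]] has shape [3, 1, 1].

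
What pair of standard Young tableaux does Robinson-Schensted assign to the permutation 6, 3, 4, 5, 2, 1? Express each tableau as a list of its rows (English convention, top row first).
P = [[1, 4, 5], [2], [3], [6]], Q = [[1, 3, 4], [2], [5], [6]]

Insert each entry of the permutation into P by Schensted row insertion, recording in Q the position of each new cell.

After inserting 6: P = [[6]].
After inserting 3: P = [[3], [6]].
After inserting 4: P = [[3, 4], [6]].
After inserting 5: P = [[3, 4, 5], [6]].
After inserting 2: P = [[2, 4, 5], [3], [6]].
After inserting 1: P = [[1, 4, 5], [2], [3], [6]].

So P = [[1, 4, 5], [2], [3], [6]], Q = [[1, 3, 4], [2], [5], [6]].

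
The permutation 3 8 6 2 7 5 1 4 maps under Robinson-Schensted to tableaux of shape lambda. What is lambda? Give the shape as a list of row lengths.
[3, 2, 2, 1]

Row-insert each entry into an empty tableau.

After inserting 3: P = [[3]].
After inserting 8: P = [[3, 8]].
After inserting 6: P = [[3, 6], [8]].
After inserting 2: P = [[2, 6], [3], [8]].
After inserting 7: P = [[2, 6, 7], [3], [8]].
After inserting 5: P = [[2, 5, 7], [3, 6], [8]].
After inserting 1: P = [[1, 5, 7], [2, 6], [3], [8]].
After inserting 4: P = [[1, 4, 7], [2, 5], [3, 6], [8]].

The final insertion tableau P = [[1, 4, 7], [2, 5], [3, 6], [8]] has shape [3, 2, 2, 1].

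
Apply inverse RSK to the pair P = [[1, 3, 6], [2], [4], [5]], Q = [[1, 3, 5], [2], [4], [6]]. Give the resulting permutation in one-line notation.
5 2 4 3 6 1

Reverse RSK: for i = n, n-1, ..., 1, locate i in Q, remove the corresponding corner cell from P, and reverse-bump its entry up through P; the value ejected from row 1 is w(i).

So w = 5 2 4 3 6 1.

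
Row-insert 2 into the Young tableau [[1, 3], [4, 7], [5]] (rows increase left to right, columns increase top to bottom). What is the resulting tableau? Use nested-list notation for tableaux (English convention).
[[1, 2], [3, 7], [4], [5]]

In row 1, 2 replaces 3 (the leftmost entry greater than 2); 3 is bumped to row 2. In row 2, 3 replaces 4 (the leftmost entry greater than 3); 4 is bumped to row 3. In row 3, 4 replaces 5 (the leftmost entry greater than 4); 5 is bumped to row 4. 5 starts a new row 4. The new tableau is [[1, 2], [3, 7], [4], [5]].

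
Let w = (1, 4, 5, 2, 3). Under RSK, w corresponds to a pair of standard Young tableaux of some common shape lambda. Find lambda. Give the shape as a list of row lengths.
Row-insert each entry into an empty tableau.

After inserting 1: P = [[1]].
After inserting 4: P = [[1, 4]].
After inserting 5: P = [[1, 4, 5]].
After inserting 2: P = [[1, 2, 5], [4]].
After inserting 3: P = [[1, 2, 3], [4, 5]].

The final insertion tableau P = [[1, 2, 3], [4, 5]] has shape [3, 2].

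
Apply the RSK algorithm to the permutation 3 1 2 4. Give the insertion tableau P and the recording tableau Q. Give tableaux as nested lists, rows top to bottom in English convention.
P = [[1, 2, 4], [3]], Q = [[1, 3, 4], [2]]

Insert each entry of the permutation into P by Schensted row insertion, recording in Q the position of each new cell.

Insert 3: appended to row 1. P = [[3]].
Insert 1: 1 bumps 3 from row 1; 3 starts row 2. P = [[1], [3]].
Insert 2: appended to row 1. P = [[1, 2], [3]].
Insert 4: appended to row 1. P = [[1, 2, 4], [3]].

So P = [[1, 2, 4], [3]], Q = [[1, 3, 4], [2]].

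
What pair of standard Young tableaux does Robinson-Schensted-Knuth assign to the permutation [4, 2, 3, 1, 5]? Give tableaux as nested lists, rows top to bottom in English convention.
Insert each entry of the permutation into P by Schensted row insertion, recording in Q the position of each new cell.

After inserting 4: P = [[4]].
After inserting 2: P = [[2], [4]].
After inserting 3: P = [[2, 3], [4]].
After inserting 1: P = [[1, 3], [2], [4]].
After inserting 5: P = [[1, 3, 5], [2], [4]].

So P = [[1, 3, 5], [2], [4]], Q = [[1, 3, 5], [2], [4]].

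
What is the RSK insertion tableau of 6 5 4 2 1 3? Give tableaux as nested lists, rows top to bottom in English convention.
Insert 6: appended to row 1. P = [[6]].
Insert 5: 5 bumps 6 from row 1; 6 starts row 2. P = [[5], [6]].
Insert 4: 4 bumps 5 from row 1; 5 bumps 6 from row 2; 6 starts row 3. P = [[4], [5], [6]].
Insert 2: 2 bumps 4 from row 1; 4 bumps 5 from row 2; 5 bumps 6 from row 3; 6 starts row 4. P = [[2], [4], [5], [6]].
Insert 1: 1 bumps 2 from row 1; 2 bumps 4 from row 2; 4 bumps 5 from row 3; 5 bumps 6 from row 4; 6 starts row 5. P = [[1], [2], [4], [5], [6]].
Insert 3: appended to row 1. P = [[1, 3], [2], [4], [5], [6]].

So P = [[1, 3], [2], [4], [5], [6]].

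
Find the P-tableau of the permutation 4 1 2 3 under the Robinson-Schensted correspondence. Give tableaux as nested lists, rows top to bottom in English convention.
Insert 4: appended to row 1. P = [[4]].
Insert 1: 1 bumps 4 from row 1; 4 starts row 2. P = [[1], [4]].
Insert 2: appended to row 1. P = [[1, 2], [4]].
Insert 3: appended to row 1. P = [[1, 2, 3], [4]].

So P = [[1, 2, 3], [4]].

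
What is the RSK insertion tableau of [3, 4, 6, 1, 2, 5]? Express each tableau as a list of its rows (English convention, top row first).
After inserting 3: P = [[3]].
After inserting 4: P = [[3, 4]].
After inserting 6: P = [[3, 4, 6]].
After inserting 1: P = [[1, 4, 6], [3]].
After inserting 2: P = [[1, 2, 6], [3, 4]].
After inserting 5: P = [[1, 2, 5], [3, 4, 6]].

So P = [[1, 2, 5], [3, 4, 6]].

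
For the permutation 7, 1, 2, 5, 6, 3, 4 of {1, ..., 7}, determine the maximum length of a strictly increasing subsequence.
4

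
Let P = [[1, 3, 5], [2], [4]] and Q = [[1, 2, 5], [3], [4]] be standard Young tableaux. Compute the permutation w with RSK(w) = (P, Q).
Reverse the RSK construction: for i from n down to 1, find the cell of Q containing i, remove the entry at that cell from P, and reverse-bump it up through P; the value ejected from row 1 is w(i).

Step i=5: Q has 5 at row 1, column 3; remove that cell from P, ejecting 5. So w(5) = 5. P is now [[1, 3], [2], [4]].
Step i=4: Q has 4 at row 3, column 1; remove 4 from row 3 of P and reverse-bump: 4 enters row 2 and ejects 2; 2 enters row 1 and ejects 1. So w(4) = 1. P is now [[2, 3], [4]].
Step i=3: Q has 3 at row 2, column 1; remove 4 from row 2 of P and reverse-bump: 4 enters row 1 and ejects 3. So w(3) = 3. P is now [[2, 4]].
Step i=2: Q has 2 at row 1, column 2; remove that cell from P, ejecting 4. So w(2) = 4. P is now [[2]].
Step i=1: Q has 1 at row 1, column 1; remove that cell from P, ejecting 2. So w(1) = 2. P is now [].

So w = 2 4 3 1 5.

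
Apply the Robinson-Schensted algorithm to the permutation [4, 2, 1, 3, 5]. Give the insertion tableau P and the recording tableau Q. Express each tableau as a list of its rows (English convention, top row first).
P = [[1, 3, 5], [2], [4]], Q = [[1, 4, 5], [2], [3]]

Insert each entry of the permutation into P by Schensted row insertion, recording in Q the position of each new cell.

Insert 4: appended to row 1. P = [[4]].
Insert 2: 2 bumps 4 from row 1; 4 starts row 2. P = [[2], [4]].
Insert 1: 1 bumps 2 from row 1; 2 bumps 4 from row 2; 4 starts row 3. P = [[1], [2], [4]].
Insert 3: appended to row 1. P = [[1, 3], [2], [4]].
Insert 5: appended to row 1. P = [[1, 3, 5], [2], [4]].

So P = [[1, 3, 5], [2], [4]], Q = [[1, 4, 5], [2], [3]].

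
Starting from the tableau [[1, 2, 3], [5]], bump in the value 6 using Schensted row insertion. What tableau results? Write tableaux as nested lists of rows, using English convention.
6 is larger than every entry of row 1, so it is appended to row 1. The new tableau is [[1, 2, 3, 6], [5]].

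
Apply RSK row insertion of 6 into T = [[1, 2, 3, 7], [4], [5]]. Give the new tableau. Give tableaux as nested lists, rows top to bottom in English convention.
In row 1, 6 replaces 7 (the leftmost entry greater than 6); 7 is bumped to row 2. 7 is appended to row 2. The new tableau is [[1, 2, 3, 6], [4, 7], [5]].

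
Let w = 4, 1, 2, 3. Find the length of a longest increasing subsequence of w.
3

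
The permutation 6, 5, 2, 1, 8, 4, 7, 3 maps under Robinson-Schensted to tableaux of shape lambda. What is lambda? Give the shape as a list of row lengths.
[3, 2, 2, 1]

Row-insert each entry into an empty tableau.

After inserting 6: P = [[6]].
After inserting 5: P = [[5], [6]].
After inserting 2: P = [[2], [5], [6]].
After inserting 1: P = [[1], [2], [5], [6]].
After inserting 8: P = [[1, 8], [2], [5], [6]].
After inserting 4: P = [[1, 4], [2, 8], [5], [6]].
After inserting 7: P = [[1, 4, 7], [2, 8], [5], [6]].
After inserting 3: P = [[1, 3, 7], [2, 4], [5, 8], [6]].

The final insertion tableau P = [[1, 3, 7], [2, 4], [5, 8], [6]] has shape [3, 2, 2, 1].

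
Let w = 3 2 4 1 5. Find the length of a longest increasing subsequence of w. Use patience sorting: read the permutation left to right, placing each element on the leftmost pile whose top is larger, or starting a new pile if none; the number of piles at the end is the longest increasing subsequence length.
3: new pile. tops = [3]
2: onto pile 1 (replacing 3). tops = [2]
4: new pile. tops = [2, 4]
1: onto pile 1 (replacing 2). tops = [1, 4]
5: new pile. tops = [1, 4, 5]

3 piles, so the longest increasing subsequence has length 3.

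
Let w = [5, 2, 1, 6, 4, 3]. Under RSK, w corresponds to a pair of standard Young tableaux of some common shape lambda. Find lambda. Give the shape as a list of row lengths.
RSK row insertion gives P = [[1, 3], [2, 4], [5, 6]], which has shape [2, 2, 2].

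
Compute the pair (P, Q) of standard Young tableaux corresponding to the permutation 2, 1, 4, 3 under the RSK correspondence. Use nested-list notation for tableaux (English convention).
P = [[1, 3], [2, 4]], Q = [[1, 3], [2, 4]]

Insert each entry of the permutation into P by Schensted row insertion, recording in Q the position of each new cell.

After inserting 2: P = [[2]].
After inserting 1: P = [[1], [2]].
After inserting 4: P = [[1, 4], [2]].
After inserting 3: P = [[1, 3], [2, 4]].

So P = [[1, 3], [2, 4]], Q = [[1, 3], [2, 4]].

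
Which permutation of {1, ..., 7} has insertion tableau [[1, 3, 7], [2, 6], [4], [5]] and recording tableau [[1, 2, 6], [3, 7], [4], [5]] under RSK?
Reverse RSK: for i = n, n-1, ..., 1, locate i in Q, remove the corresponding corner cell from P, and reverse-bump its entry up through P; the value ejected from row 1 is w(i).

So w = 5 6 4 2 1 7 3.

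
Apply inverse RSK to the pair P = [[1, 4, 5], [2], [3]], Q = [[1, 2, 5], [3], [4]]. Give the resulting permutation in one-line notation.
3 4 2 1 5

Reverse RSK: for i = n, n-1, ..., 1, locate i in Q, remove the corresponding corner cell from P, and reverse-bump its entry up through P; the value ejected from row 1 is w(i).

So w = 3 4 2 1 5.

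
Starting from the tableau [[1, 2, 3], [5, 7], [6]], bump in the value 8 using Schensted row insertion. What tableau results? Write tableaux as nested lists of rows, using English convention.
[[1, 2, 3, 8], [5, 7], [6]]

8 is larger than every entry of row 1, so it is appended to row 1. The new tableau is [[1, 2, 3, 8], [5, 7], [6]].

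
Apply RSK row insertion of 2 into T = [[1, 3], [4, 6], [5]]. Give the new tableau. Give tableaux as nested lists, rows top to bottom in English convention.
In row 1, 2 replaces 3 (the leftmost entry greater than 2); 3 is bumped to row 2. In row 2, 3 replaces 4 (the leftmost entry greater than 3); 4 is bumped to row 3. In row 3, 4 replaces 5 (the leftmost entry greater than 4); 5 is bumped to row 4. 5 starts a new row 4. The new tableau is [[1, 2], [3, 6], [4], [5]].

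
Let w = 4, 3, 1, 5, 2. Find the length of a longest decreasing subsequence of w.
3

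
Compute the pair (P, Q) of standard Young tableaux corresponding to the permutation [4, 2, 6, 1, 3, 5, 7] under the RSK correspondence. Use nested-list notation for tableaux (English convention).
Insert each entry of the permutation into P by Schensted row insertion, recording in Q the position of each new cell.

Insert 4: appended to row 1. P = [[4]].
Insert 2: 2 bumps 4 from row 1; 4 starts row 2. P = [[2], [4]].
Insert 6: appended to row 1. P = [[2, 6], [4]].
Insert 1: 1 bumps 2 from row 1; 2 bumps 4 from row 2; 4 starts row 3. P = [[1, 6], [2], [4]].
Insert 3: 3 bumps 6 from row 1; 6 appends to row 2. P = [[1, 3], [2, 6], [4]].
Insert 5: appended to row 1. P = [[1, 3, 5], [2, 6], [4]].
Insert 7: appended to row 1. P = [[1, 3, 5, 7], [2, 6], [4]].

So P = [[1, 3, 5, 7], [2, 6], [4]], Q = [[1, 3, 6, 7], [2, 5], [4]].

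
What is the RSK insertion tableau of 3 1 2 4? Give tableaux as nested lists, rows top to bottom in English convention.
P = [[1, 2, 4], [3]]

Insert 3: appended to row 1. P = [[3]].
Insert 1: 1 bumps 3 from row 1; 3 starts row 2. P = [[1], [3]].
Insert 2: appended to row 1. P = [[1, 2], [3]].
Insert 4: appended to row 1. P = [[1, 2, 4], [3]].

So P = [[1, 2, 4], [3]].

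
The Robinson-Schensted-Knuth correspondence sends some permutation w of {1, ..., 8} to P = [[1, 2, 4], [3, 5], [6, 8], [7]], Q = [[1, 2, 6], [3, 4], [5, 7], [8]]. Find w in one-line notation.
Reverse the RSK construction: for i from n down to 1, find the cell of Q containing i, remove the entry at that cell from P, and reverse-bump it up through P; the value ejected from row 1 is w(i).

Step i=8: Q has 8 at row 4, column 1; remove 7 from row 4 of P and reverse-bump: 7 enters row 3 and ejects 6; 6 enters row 2 and ejects 5; 5 enters row 1 and ejects 4. So w(8) = 4. P is now [[1, 2, 5], [3, 6], [7, 8]].
Step i=7: Q has 7 at row 3, column 2; remove 8 from row 3 of P and reverse-bump: 8 enters row 2 and ejects 6; 6 enters row 1 and ejects 5. So w(7) = 5. P is now [[1, 2, 6], [3, 8], [7]].
Step i=6: Q has 6 at row 1, column 3; remove that cell from P, ejecting 6. So w(6) = 6. P is now [[1, 2], [3, 8], [7]].
Step i=5: Q has 5 at row 3, column 1; remove 7 from row 3 of P and reverse-bump: 7 enters row 2 and ejects 3; 3 enters row 1 and ejects 2. So w(5) = 2. P is now [[1, 3], [7, 8]].
Step i=4: Q has 4 at row 2, column 2; remove 8 from row 2 of P and reverse-bump: 8 enters row 1 and ejects 3. So w(4) = 3. P is now [[1, 8], [7]].
Step i=3: Q has 3 at row 2, column 1; remove 7 from row 2 of P and reverse-bump: 7 enters row 1 and ejects 1. So w(3) = 1. P is now [[7, 8]].
Step i=2: Q has 2 at row 1, column 2; remove that cell from P, ejecting 8. So w(2) = 8. P is now [[7]].
Step i=1: Q has 1 at row 1, column 1; remove that cell from P, ejecting 7. So w(1) = 7. P is now [].

So w = 7 8 1 3 2 6 5 4.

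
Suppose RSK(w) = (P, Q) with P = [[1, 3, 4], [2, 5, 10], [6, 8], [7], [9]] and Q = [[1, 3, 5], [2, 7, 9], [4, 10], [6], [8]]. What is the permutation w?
9 7 8 6 10 2 3 1 5 4

Reverse RSK: for i = n, n-1, ..., 1, locate i in Q, remove the corresponding corner cell from P, and reverse-bump its entry up through P; the value ejected from row 1 is w(i).

So w = 9 7 8 6 10 2 3 1 5 4.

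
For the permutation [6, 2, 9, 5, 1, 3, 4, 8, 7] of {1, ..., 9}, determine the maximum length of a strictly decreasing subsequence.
3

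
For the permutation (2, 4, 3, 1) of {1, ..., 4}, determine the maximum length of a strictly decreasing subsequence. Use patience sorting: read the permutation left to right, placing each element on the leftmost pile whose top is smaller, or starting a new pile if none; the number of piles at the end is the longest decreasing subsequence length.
2: new pile. tops = [2]
4: onto pile 1 (replacing 2). tops = [4]
3: new pile. tops = [4, 3]
1: new pile. tops = [4, 3, 1]

3 piles, so the longest decreasing subsequence has length 3.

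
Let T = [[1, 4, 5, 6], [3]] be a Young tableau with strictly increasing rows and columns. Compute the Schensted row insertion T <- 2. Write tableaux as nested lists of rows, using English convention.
In row 1, 2 replaces 4 (the leftmost entry greater than 2); 4 is bumped to row 2. 4 is appended to row 2. The new tableau is [[1, 2, 5, 6], [3, 4]].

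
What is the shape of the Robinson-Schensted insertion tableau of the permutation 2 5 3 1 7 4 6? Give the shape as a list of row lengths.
[4, 2, 1]

Row-insert each entry into an empty tableau.

After inserting 2: P = [[2]].
After inserting 5: P = [[2, 5]].
After inserting 3: P = [[2, 3], [5]].
After inserting 1: P = [[1, 3], [2], [5]].
After inserting 7: P = [[1, 3, 7], [2], [5]].
After inserting 4: P = [[1, 3, 4], [2, 7], [5]].
After inserting 6: P = [[1, 3, 4, 6], [2, 7], [5]].

The final insertion tableau P = [[1, 3, 4, 6], [2, 7], [5]] has shape [4, 2, 1].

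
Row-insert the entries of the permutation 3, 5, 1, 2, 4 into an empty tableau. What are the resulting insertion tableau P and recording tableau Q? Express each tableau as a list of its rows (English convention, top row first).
P = [[1, 2, 4], [3, 5]], Q = [[1, 2, 5], [3, 4]]

Insert each entry of the permutation into P by Schensted row insertion, recording in Q the position of each new cell.

Insert 3: appended to row 1. P = [[3]].
Insert 5: appended to row 1. P = [[3, 5]].
Insert 1: 1 bumps 3 from row 1; 3 starts row 2. P = [[1, 5], [3]].
Insert 2: 2 bumps 5 from row 1; 5 appends to row 2. P = [[1, 2], [3, 5]].
Insert 4: appended to row 1. P = [[1, 2, 4], [3, 5]].

So P = [[1, 2, 4], [3, 5]], Q = [[1, 2, 5], [3, 4]].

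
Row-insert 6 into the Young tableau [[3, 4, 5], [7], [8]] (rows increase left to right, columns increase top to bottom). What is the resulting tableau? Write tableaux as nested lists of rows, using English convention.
[[3, 4, 5, 6], [7], [8]]

6 is larger than every entry of row 1, so it is appended to row 1. The new tableau is [[3, 4, 5, 6], [7], [8]].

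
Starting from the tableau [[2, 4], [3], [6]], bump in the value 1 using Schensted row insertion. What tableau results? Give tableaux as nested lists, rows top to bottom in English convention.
In row 1, 1 replaces 2 (the leftmost entry greater than 1); 2 is bumped to row 2. In row 2, 2 replaces 3 (the leftmost entry greater than 2); 3 is bumped to row 3. In row 3, 3 replaces 6 (the leftmost entry greater than 3); 6 is bumped to row 4. 6 starts a new row 4. The new tableau is [[1, 4], [2], [3], [6]].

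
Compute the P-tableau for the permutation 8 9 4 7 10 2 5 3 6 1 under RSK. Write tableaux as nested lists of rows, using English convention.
Insert 8: appended to row 1. P = [[8]].
Insert 9: appended to row 1. P = [[8, 9]].
Insert 4: 4 bumps 8 from row 1; 8 starts row 2. P = [[4, 9], [8]].
Insert 7: 7 bumps 9 from row 1; 9 appends to row 2. P = [[4, 7], [8, 9]].
Insert 10: appended to row 1. P = [[4, 7, 10], [8, 9]].
Insert 2: 2 bumps 4 from row 1; 4 bumps 8 from row 2; 8 starts row 3. P = [[2, 7, 10], [4, 9], [8]].
Insert 5: 5 bumps 7 from row 1; 7 bumps 9 from row 2; 9 appends to row 3. P = [[2, 5, 10], [4, 7], [8, 9]].
Insert 3: 3 bumps 5 from row 1; 5 bumps 7 from row 2; 7 bumps 8 from row 3; 8 starts row 4. P = [[2, 3, 10], [4, 5], [7, 9], [8]].
Insert 6: 6 bumps 10 from row 1; 10 appends to row 2. P = [[2, 3, 6], [4, 5, 10], [7, 9], [8]].
Insert 1: 1 bumps 2 from row 1; 2 bumps 4 from row 2; 4 bumps 7 from row 3; 7 bumps 8 from row 4; 8 starts row 5. P = [[1, 3, 6], [2, 5, 10], [4, 9], [7], [8]].

So P = [[1, 3, 6], [2, 5, 10], [4, 9], [7], [8]].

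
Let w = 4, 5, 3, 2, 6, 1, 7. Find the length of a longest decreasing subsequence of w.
4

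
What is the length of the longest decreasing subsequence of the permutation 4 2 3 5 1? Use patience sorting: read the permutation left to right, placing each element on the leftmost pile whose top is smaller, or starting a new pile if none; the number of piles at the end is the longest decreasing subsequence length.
4: new pile. tops = [4]
2: new pile. tops = [4, 2]
3: onto pile 2 (replacing 2). tops = [4, 3]
5: onto pile 1 (replacing 4). tops = [5, 3]
1: new pile. tops = [5, 3, 1]

3 piles, so the longest decreasing subsequence has length 3.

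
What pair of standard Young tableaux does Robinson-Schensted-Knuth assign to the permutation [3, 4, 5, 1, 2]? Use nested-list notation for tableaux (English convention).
Insert each entry of the permutation into P by Schensted row insertion, recording in Q the position of each new cell.

Insert 3: appended to row 1. P = [[3]].
Insert 4: appended to row 1. P = [[3, 4]].
Insert 5: appended to row 1. P = [[3, 4, 5]].
Insert 1: 1 bumps 3 from row 1; 3 starts row 2. P = [[1, 4, 5], [3]].
Insert 2: 2 bumps 4 from row 1; 4 appends to row 2. P = [[1, 2, 5], [3, 4]].

So P = [[1, 2, 5], [3, 4]], Q = [[1, 2, 3], [4, 5]].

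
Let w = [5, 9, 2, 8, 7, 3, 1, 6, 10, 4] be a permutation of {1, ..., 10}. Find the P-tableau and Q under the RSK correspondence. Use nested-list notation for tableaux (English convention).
Insert each entry of the permutation into P by Schensted row insertion, recording in Q the position of each new cell.

Insert 5: appended to row 1. P = [[5]], Q = [[1]].
Insert 9: appended to row 1. P = [[5, 9]], Q = [[1, 2]].
Insert 2: 2 bumps 5 from row 1; 5 starts row 2. P = [[2, 9], [5]], Q = [[1, 2], [3]].
Insert 8: 8 bumps 9 from row 1; 9 appends to row 2. P = [[2, 8], [5, 9]], Q = [[1, 2], [3, 4]].
Insert 7: 7 bumps 8 from row 1; 8 bumps 9 from row 2; 9 starts row 3. P = [[2, 7], [5, 8], [9]], Q = [[1, 2], [3, 4], [5]].
Insert 3: 3 bumps 7 from row 1; 7 bumps 8 from row 2; 8 bumps 9 from row 3; 9 starts row 4. P = [[2, 3], [5, 7], [8], [9]], Q = [[1, 2], [3, 4], [5], [6]].
Insert 1: 1 bumps 2 from row 1; 2 bumps 5 from row 2; 5 bumps 8 from row 3; 8 bumps 9 from row 4; 9 starts row 5. P = [[1, 3], [2, 7], [5], [8], [9]], Q = [[1, 2], [3, 4], [5], [6], [7]].
Insert 6: appended to row 1. P = [[1, 3, 6], [2, 7], [5], [8], [9]], Q = [[1, 2, 8], [3, 4], [5], [6], [7]].
Insert 10: appended to row 1. P = [[1, 3, 6, 10], [2, 7], [5], [8], [9]], Q = [[1, 2, 8, 9], [3, 4], [5], [6], [7]].
Insert 4: 4 bumps 6 from row 1; 6 bumps 7 from row 2; 7 appends to row 3. P = [[1, 3, 4, 10], [2, 6], [5, 7], [8], [9]], Q = [[1, 2, 8, 9], [3, 4], [5, 10], [6], [7]].

So P = [[1, 3, 4, 10], [2, 6], [5, 7], [8], [9]], Q = [[1, 2, 8, 9], [3, 4], [5, 10], [6], [7]].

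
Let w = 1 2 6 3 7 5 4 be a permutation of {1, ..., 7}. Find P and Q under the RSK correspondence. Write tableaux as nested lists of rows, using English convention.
Insert each entry of the permutation into P by Schensted row insertion, recording in Q the position of each new cell.

Insert 1: appended to row 1. P = [[1]], Q = [[1]].
Insert 2: appended to row 1. P = [[1, 2]], Q = [[1, 2]].
Insert 6: appended to row 1. P = [[1, 2, 6]], Q = [[1, 2, 3]].
Insert 3: 3 bumps 6 from row 1; 6 starts row 2. P = [[1, 2, 3], [6]], Q = [[1, 2, 3], [4]].
Insert 7: appended to row 1. P = [[1, 2, 3, 7], [6]], Q = [[1, 2, 3, 5], [4]].
Insert 5: 5 bumps 7 from row 1; 7 appends to row 2. P = [[1, 2, 3, 5], [6, 7]], Q = [[1, 2, 3, 5], [4, 6]].
Insert 4: 4 bumps 5 from row 1; 5 bumps 6 from row 2; 6 starts row 3. P = [[1, 2, 3, 4], [5, 7], [6]], Q = [[1, 2, 3, 5], [4, 6], [7]].

So P = [[1, 2, 3, 4], [5, 7], [6]], Q = [[1, 2, 3, 5], [4, 6], [7]].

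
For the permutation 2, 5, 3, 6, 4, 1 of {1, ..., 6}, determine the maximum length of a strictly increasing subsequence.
3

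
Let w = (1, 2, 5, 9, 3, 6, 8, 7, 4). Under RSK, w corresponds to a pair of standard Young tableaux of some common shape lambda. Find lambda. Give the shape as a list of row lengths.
RSK row insertion gives P = [[1, 2, 3, 4, 7], [5, 6], [8], [9]], which has shape [5, 2, 1, 1].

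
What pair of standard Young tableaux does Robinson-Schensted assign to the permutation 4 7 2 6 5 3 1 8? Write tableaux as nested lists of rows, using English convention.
P = [[1, 3, 8], [2, 5], [4], [6], [7]], Q = [[1, 2, 8], [3, 4], [5], [6], [7]]

Insert each entry of the permutation into P by Schensted row insertion, recording in Q the position of each new cell.

Insert 4: appended to row 1. P = [[4]].
Insert 7: appended to row 1. P = [[4, 7]].
Insert 2: 2 bumps 4 from row 1; 4 starts row 2. P = [[2, 7], [4]].
Insert 6: 6 bumps 7 from row 1; 7 appends to row 2. P = [[2, 6], [4, 7]].
Insert 5: 5 bumps 6 from row 1; 6 bumps 7 from row 2; 7 starts row 3. P = [[2, 5], [4, 6], [7]].
Insert 3: 3 bumps 5 from row 1; 5 bumps 6 from row 2; 6 bumps 7 from row 3; 7 starts row 4. P = [[2, 3], [4, 5], [6], [7]].
Insert 1: 1 bumps 2 from row 1; 2 bumps 4 from row 2; 4 bumps 6 from row 3; 6 bumps 7 from row 4; 7 starts row 5. P = [[1, 3], [2, 5], [4], [6], [7]].
Insert 8: appended to row 1. P = [[1, 3, 8], [2, 5], [4], [6], [7]].

So P = [[1, 3, 8], [2, 5], [4], [6], [7]], Q = [[1, 2, 8], [3, 4], [5], [6], [7]].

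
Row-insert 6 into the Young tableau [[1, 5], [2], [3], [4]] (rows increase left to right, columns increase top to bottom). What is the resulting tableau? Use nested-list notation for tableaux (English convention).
[[1, 5, 6], [2], [3], [4]]

6 is larger than every entry of row 1, so it is appended to row 1. The new tableau is [[1, 5, 6], [2], [3], [4]].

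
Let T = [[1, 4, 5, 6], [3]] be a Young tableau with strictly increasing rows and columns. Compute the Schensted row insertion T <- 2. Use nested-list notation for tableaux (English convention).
[[1, 2, 5, 6], [3, 4]]

In row 1, 2 replaces 4 (the leftmost entry greater than 2); 4 is bumped to row 2. 4 is appended to row 2. The new tableau is [[1, 2, 5, 6], [3, 4]].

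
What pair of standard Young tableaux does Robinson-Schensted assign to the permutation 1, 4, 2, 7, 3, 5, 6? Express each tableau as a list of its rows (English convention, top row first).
Insert each entry of the permutation into P by Schensted row insertion, recording in Q the position of each new cell.

Insert 1: appended to row 1. P = [[1]].
Insert 4: appended to row 1. P = [[1, 4]].
Insert 2: 2 bumps 4 from row 1; 4 starts row 2. P = [[1, 2], [4]].
Insert 7: appended to row 1. P = [[1, 2, 7], [4]].
Insert 3: 3 bumps 7 from row 1; 7 appends to row 2. P = [[1, 2, 3], [4, 7]].
Insert 5: appended to row 1. P = [[1, 2, 3, 5], [4, 7]].
Insert 6: appended to row 1. P = [[1, 2, 3, 5, 6], [4, 7]].

So P = [[1, 2, 3, 5, 6], [4, 7]], Q = [[1, 2, 4, 6, 7], [3, 5]].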